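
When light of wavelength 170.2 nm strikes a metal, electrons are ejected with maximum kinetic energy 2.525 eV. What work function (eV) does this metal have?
4.76 eV

From Einstein's photoelectric equation: KE_max = hf - φ = hc/λ - φ

Rearranging for φ:
φ = hc/λ - KE_max

Calculate photon energy:
E_photon = hc/λ = 7.2846 eV

Therefore:
φ = 7.2846 - 2.525 = 4.76 eV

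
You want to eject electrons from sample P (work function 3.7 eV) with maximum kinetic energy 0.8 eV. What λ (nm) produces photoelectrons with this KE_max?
275.52 nm

From Einstein's equation: KE_max = hc/λ - φ

Rearranging for λ:
hc/λ = KE_max + φ
λ = hc/(KE_max + φ)

Required photon energy:
E_photon = KE_max + φ = 0.8 + 3.7 = 4.50 eV

Required wavelength:
λ = hc/E_photon = (6.626×10⁻³⁴)(3×10⁸) / (4.50 × 1.602×10⁻¹⁹)
λ = 275.52 nm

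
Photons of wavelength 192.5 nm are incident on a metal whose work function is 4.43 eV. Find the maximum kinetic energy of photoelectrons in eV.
2.0107 eV

Using Einstein's photoelectric equation: KE_max = hf - φ = hc/λ - φ

First, calculate the photon energy:
E_photon = hc/λ = (6.626×10⁻³⁴ J·s)(3×10⁸ m/s) / (192.5×10⁻⁹ m)
E_photon = 6.4407 eV

Then, the maximum kinetic energy:
KE_max = E_photon - φ = 6.4407 eV - 4.43 eV = 2.0107 eV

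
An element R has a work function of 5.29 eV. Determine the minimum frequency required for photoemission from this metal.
1.2791e+15 Hz

The threshold frequency is when the photon energy equals the work function:
hf₀ = φ

Solving for f₀:
f₀ = φ/h = (5.29 eV × 1.602×10⁻¹⁹ J/eV) / (6.626×10⁻³⁴ J·s)
f₀ = 1.2791e+15 Hz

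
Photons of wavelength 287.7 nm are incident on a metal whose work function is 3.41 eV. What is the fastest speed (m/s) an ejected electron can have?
5.6250e+05 m/s

First, find the maximum kinetic energy:
E_photon = hc/λ = 4.3095 eV
KE_max = E_photon - φ = 4.3095 - 3.41 = 0.8995 eV

Convert to Joules: KE_max = 0.8995 × 1.602×10⁻¹⁹ J = 1.4412e-19 J

Then use KE = ½mv² to find velocity:
v = √(2·KE/m) = √(2 × 1.4412e-19 J / 9.109e-31 kg)
v = 5.6250e+05 m/s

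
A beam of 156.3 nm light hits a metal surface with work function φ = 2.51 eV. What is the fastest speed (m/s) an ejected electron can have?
1.3811e+06 m/s

First, find the maximum kinetic energy:
E_photon = hc/λ = 7.9325 eV
KE_max = E_photon - φ = 7.9325 - 2.51 = 5.4225 eV

Convert to Joules: KE_max = 5.4225 × 1.602×10⁻¹⁹ J = 8.6877e-19 J

Then use KE = ½mv² to find velocity:
v = √(2·KE/m) = √(2 × 8.6877e-19 J / 9.109e-31 kg)
v = 1.3811e+06 m/s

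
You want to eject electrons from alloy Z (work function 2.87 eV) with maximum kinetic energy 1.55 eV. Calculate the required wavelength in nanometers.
280.51 nm

From Einstein's equation: KE_max = hc/λ - φ

Rearranging for λ:
hc/λ = KE_max + φ
λ = hc/(KE_max + φ)

Required photon energy:
E_photon = KE_max + φ = 1.55 + 2.87 = 4.42 eV

Required wavelength:
λ = hc/E_photon = (6.626×10⁻³⁴)(3×10⁸) / (4.42 × 1.602×10⁻¹⁹)
λ = 280.51 nm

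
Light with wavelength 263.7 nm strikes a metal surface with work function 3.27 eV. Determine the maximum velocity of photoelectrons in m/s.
7.0967e+05 m/s

First, find the maximum kinetic energy:
E_photon = hc/λ = 4.7017 eV
KE_max = E_photon - φ = 4.7017 - 3.27 = 1.4317 eV

Convert to Joules: KE_max = 1.4317 × 1.602×10⁻¹⁹ J = 2.2939e-19 J

Then use KE = ½mv² to find velocity:
v = √(2·KE/m) = √(2 × 2.2939e-19 J / 9.109e-31 kg)
v = 7.0967e+05 m/s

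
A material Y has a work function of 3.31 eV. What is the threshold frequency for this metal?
8.0035e+14 Hz

The threshold frequency is when the photon energy equals the work function:
hf₀ = φ

Solving for f₀:
f₀ = φ/h = (3.31 eV × 1.602×10⁻¹⁹ J/eV) / (6.626×10⁻³⁴ J·s)
f₀ = 8.0035e+14 Hz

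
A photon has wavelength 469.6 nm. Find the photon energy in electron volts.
2.6402 eV

Using E = hf = hc/λ:

E = hc/λ = (6.626×10⁻³⁴ J·s)(3×10⁸ m/s) / (469.6×10⁻⁹ m)
E = 2.6402 eV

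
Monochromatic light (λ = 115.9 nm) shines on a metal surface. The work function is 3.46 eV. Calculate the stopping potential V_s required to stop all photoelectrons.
7.2375 V

The stopping potential V_s satisfies: eV_s = KE_max

First, find KE_max using Einstein's equation:
E_photon = hc/λ = 10.6975 eV
KE_max = E_photon - φ = 10.6975 - 3.46 = 7.2375 eV

Since eV_s = KE_max:
V_s = KE_max/e = 7.2375 V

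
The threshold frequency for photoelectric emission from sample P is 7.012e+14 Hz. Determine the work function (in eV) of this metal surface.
2.90 eV

At the threshold frequency, photon energy equals work function:
φ = hf₀

Calculating:
φ = (6.626×10⁻³⁴ J·s)(7.012e+14 Hz)
φ = 2.90 eV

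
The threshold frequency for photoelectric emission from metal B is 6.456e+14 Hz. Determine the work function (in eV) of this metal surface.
2.67 eV

At the threshold frequency, photon energy equals work function:
φ = hf₀

Calculating:
φ = (6.626×10⁻³⁴ J·s)(6.456e+14 Hz)
φ = 2.67 eV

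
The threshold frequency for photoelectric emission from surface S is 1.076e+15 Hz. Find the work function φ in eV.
4.45 eV

At the threshold frequency, photon energy equals work function:
φ = hf₀

Calculating:
φ = (6.626×10⁻³⁴ J·s)(1.076e+15 Hz)
φ = 4.45 eV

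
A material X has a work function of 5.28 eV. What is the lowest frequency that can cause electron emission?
1.2767e+15 Hz

The threshold frequency is when the photon energy equals the work function:
hf₀ = φ

Solving for f₀:
f₀ = φ/h = (5.28 eV × 1.602×10⁻¹⁹ J/eV) / (6.626×10⁻³⁴ J·s)
f₀ = 1.2767e+15 Hz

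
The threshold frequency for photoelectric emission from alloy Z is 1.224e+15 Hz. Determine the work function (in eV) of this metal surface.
5.06 eV

At the threshold frequency, photon energy equals work function:
φ = hf₀

Calculating:
φ = (6.626×10⁻³⁴ J·s)(1.224e+15 Hz)
φ = 5.06 eV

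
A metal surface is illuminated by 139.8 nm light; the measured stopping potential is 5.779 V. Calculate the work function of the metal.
3.09 eV

The stopping potential gives the maximum kinetic energy: KE_max = eV_s = 5.779 eV

From Einstein's photoelectric equation: KE_max = hc/λ - φ
Rearranging: φ = hc/λ - KE_max

Calculate photon energy:
E_photon = hc/λ = (6.626×10⁻³⁴ J·s)(3×10⁸ m/s) / (139.8×10⁻⁹ m) = 8.8687 eV

Therefore:
φ = 8.8687 - 5.779 = 3.09 eV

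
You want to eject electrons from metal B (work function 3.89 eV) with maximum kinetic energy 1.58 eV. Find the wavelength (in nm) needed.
226.66 nm

From Einstein's equation: KE_max = hc/λ - φ

Rearranging for λ:
hc/λ = KE_max + φ
λ = hc/(KE_max + φ)

Required photon energy:
E_photon = KE_max + φ = 1.58 + 3.89 = 5.47 eV

Required wavelength:
λ = hc/E_photon = (6.626×10⁻³⁴)(3×10⁸) / (5.47 × 1.602×10⁻¹⁹)
λ = 226.66 nm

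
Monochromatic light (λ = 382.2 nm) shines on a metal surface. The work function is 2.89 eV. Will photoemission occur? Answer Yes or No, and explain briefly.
Yes

For photoemission, the photon energy must exceed the work function.

Photon energy: E = hc/λ = 3.2440 eV
Work function: φ = 2.89 eV

Since E_photon (3.2440 eV) > φ (2.89 eV), photoemission WILL occur.
The threshold wavelength is λ₀ = hc/φ = 429.0 nm.
Since 382.2 nm < 429.0 nm, the light has sufficient energy.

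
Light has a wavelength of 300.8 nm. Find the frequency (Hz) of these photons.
9.9665e+14 Hz

Using the wave equation: c = fλ

Solving for frequency:
f = c/λ = (3×10⁸ m/s) / (300.8×10⁻⁹ m)
f = 9.9665e+14 Hz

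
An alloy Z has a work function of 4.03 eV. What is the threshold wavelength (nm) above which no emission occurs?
307.65 nm

The threshold wavelength is when the photon energy equals the work function:
hc/λ₀ = φ

Solving for λ₀:
λ₀ = hc/φ = (6.626×10⁻³⁴ J·s)(3×10⁸ m/s) / (4.03 eV × 1.602×10⁻¹⁹ J/eV)
λ₀ = 307.65 nm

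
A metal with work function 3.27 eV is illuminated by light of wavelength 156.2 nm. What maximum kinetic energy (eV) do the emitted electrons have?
4.6675 eV

Using Einstein's photoelectric equation: KE_max = hf - φ = hc/λ - φ

First, calculate the photon energy:
E_photon = hc/λ = (6.626×10⁻³⁴ J·s)(3×10⁸ m/s) / (156.2×10⁻⁹ m)
E_photon = 7.9375 eV

Then, the maximum kinetic energy:
KE_max = E_photon - φ = 7.9375 eV - 3.27 eV = 4.6675 eV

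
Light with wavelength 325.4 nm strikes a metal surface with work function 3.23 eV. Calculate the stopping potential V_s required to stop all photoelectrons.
0.5802 V

The stopping potential V_s satisfies: eV_s = KE_max

First, find KE_max using Einstein's equation:
E_photon = hc/λ = 3.8102 eV
KE_max = E_photon - φ = 3.8102 - 3.23 = 0.5802 eV

Since eV_s = KE_max:
V_s = KE_max/e = 0.5802 V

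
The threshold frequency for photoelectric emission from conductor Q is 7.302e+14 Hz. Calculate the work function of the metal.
3.02 eV

At the threshold frequency, photon energy equals work function:
φ = hf₀

Calculating:
φ = (6.626×10⁻³⁴ J·s)(7.302e+14 Hz)
φ = 3.02 eV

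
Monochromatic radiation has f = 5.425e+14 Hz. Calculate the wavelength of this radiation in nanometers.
552.61 nm

Using the wave equation: c = fλ

Solving for wavelength:
λ = c/f = (3×10⁸ m/s) / (5.425e+14 Hz)
λ = 552.61 nm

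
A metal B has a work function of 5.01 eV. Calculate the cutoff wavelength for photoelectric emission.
247.47 nm

The threshold wavelength is when the photon energy equals the work function:
hc/λ₀ = φ

Solving for λ₀:
λ₀ = hc/φ = (6.626×10⁻³⁴ J·s)(3×10⁸ m/s) / (5.01 eV × 1.602×10⁻¹⁹ J/eV)
λ₀ = 247.47 nm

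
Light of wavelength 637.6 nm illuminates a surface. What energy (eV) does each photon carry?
1.9445 eV

Using E = hf = hc/λ:

E = hc/λ = (6.626×10⁻³⁴ J·s)(3×10⁸ m/s) / (637.6×10⁻⁹ m)
E = 1.9445 eV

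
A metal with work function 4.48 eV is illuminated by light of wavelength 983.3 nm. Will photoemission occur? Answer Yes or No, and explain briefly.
No

For photoemission, the photon energy must exceed the work function.

Photon energy: E = hc/λ = 1.2609 eV
Work function: φ = 4.48 eV

Since E_photon (1.2609 eV) < φ (4.48 eV), photoemission will NOT occur.
The threshold wavelength is λ₀ = hc/φ = 276.8 nm.
Since 983.3 nm > 276.8 nm, the photons lack sufficient energy.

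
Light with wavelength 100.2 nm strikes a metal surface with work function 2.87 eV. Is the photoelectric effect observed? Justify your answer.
Yes

For photoemission, the photon energy must exceed the work function.

Photon energy: E = hc/λ = 12.3737 eV
Work function: φ = 2.87 eV

Since E_photon (12.3737 eV) > φ (2.87 eV), photoemission WILL occur.
The threshold wavelength is λ₀ = hc/φ = 432.0 nm.
Since 100.2 nm < 432.0 nm, the light has sufficient energy.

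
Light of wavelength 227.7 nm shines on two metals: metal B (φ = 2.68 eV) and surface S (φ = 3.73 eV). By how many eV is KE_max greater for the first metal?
1.0500 eV

Using KE_max = hc/λ - φ for each metal:

Photon energy: E = hc/λ = 5.4451 eV

For metal B (φ₁ = 2.68 eV):
KE₁ = E - φ₁ = 5.4451 - 2.68 = 2.7651 eV

For surface S (φ₂ = 3.73 eV):
KE₂ = E - φ₂ = 5.4451 - 3.73 = 1.7151 eV

Difference:
ΔKE = KE₁ - KE₂ = 2.7651 - 1.7151 = 1.0500 eV

Note: The difference equals the difference in work functions: 3.73 - 2.68 = 1.05 eV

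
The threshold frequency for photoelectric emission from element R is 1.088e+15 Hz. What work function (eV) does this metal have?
4.50 eV

At the threshold frequency, photon energy equals work function:
φ = hf₀

Calculating:
φ = (6.626×10⁻³⁴ J·s)(1.088e+15 Hz)
φ = 4.50 eV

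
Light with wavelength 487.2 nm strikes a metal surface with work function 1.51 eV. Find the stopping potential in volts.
1.0348 V

The stopping potential V_s satisfies: eV_s = KE_max

First, find KE_max using Einstein's equation:
E_photon = hc/λ = 2.5448 eV
KE_max = E_photon - φ = 2.5448 - 1.51 = 1.0348 eV

Since eV_s = KE_max:
V_s = KE_max/e = 1.0348 V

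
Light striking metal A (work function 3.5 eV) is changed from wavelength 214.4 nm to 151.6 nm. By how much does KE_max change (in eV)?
2.3955 eV

Using Einstein's equation: KE_max = hc/λ - φ

For λ₁ = 214.4 nm:
KE₁ = hc/λ₁ - φ = 5.7828 - 3.5 = 2.2828 eV

For λ₂ = 151.6 nm:
KE₂ = hc/λ₂ - φ = 8.1784 - 3.5 = 4.6784 eV

Change in KE:
ΔKE = KE₂ - KE₁ = 4.6784 - 2.2828 = 2.3955 eV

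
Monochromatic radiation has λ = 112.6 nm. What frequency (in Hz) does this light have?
2.6625e+15 Hz

Using the wave equation: c = fλ

Solving for frequency:
f = c/λ = (3×10⁸ m/s) / (112.6×10⁻⁹ m)
f = 2.6625e+15 Hz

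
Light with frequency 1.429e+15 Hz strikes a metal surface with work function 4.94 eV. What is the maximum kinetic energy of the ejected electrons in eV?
0.9699 eV

Using Einstein's photoelectric equation: KE_max = hf - φ

First, calculate the photon energy:
E_photon = hf = (6.626×10⁻³⁴ J·s)(1.429e+15 Hz)
E_photon = 5.9099 eV

Then, the maximum kinetic energy:
KE_max = E_photon - φ = 5.9099 eV - 4.94 eV = 0.9699 eV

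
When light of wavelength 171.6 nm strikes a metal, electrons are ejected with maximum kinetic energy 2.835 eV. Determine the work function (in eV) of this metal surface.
4.39 eV

From Einstein's photoelectric equation: KE_max = hf - φ = hc/λ - φ

Rearranging for φ:
φ = hc/λ - KE_max

Calculate photon energy:
E_photon = hc/λ = 7.2252 eV

Therefore:
φ = 7.2252 - 2.835 = 4.39 eV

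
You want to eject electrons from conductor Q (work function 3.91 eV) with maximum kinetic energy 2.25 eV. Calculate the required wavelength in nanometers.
201.27 nm

From Einstein's equation: KE_max = hc/λ - φ

Rearranging for λ:
hc/λ = KE_max + φ
λ = hc/(KE_max + φ)

Required photon energy:
E_photon = KE_max + φ = 2.25 + 3.91 = 6.16 eV

Required wavelength:
λ = hc/E_photon = (6.626×10⁻³⁴)(3×10⁸) / (6.16 × 1.602×10⁻¹⁹)
λ = 201.27 nm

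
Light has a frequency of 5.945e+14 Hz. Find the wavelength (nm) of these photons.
504.28 nm

Using the wave equation: c = fλ

Solving for wavelength:
λ = c/f = (3×10⁸ m/s) / (5.945e+14 Hz)
λ = 504.28 nm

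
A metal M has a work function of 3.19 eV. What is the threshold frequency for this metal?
7.7134e+14 Hz

The threshold frequency is when the photon energy equals the work function:
hf₀ = φ

Solving for f₀:
f₀ = φ/h = (3.19 eV × 1.602×10⁻¹⁹ J/eV) / (6.626×10⁻³⁴ J·s)
f₀ = 7.7134e+14 Hz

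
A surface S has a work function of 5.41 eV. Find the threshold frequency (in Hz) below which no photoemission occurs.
1.3081e+15 Hz

The threshold frequency is when the photon energy equals the work function:
hf₀ = φ

Solving for f₀:
f₀ = φ/h = (5.41 eV × 1.602×10⁻¹⁹ J/eV) / (6.626×10⁻³⁴ J·s)
f₀ = 1.3081e+15 Hz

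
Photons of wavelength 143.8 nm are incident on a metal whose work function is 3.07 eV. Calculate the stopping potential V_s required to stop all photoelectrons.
5.5520 V

The stopping potential V_s satisfies: eV_s = KE_max

First, find KE_max using Einstein's equation:
E_photon = hc/λ = 8.6220 eV
KE_max = E_photon - φ = 8.6220 - 3.07 = 5.5520 eV

Since eV_s = KE_max:
V_s = KE_max/e = 5.5520 V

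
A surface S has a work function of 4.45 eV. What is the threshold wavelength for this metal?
278.62 nm

The threshold wavelength is when the photon energy equals the work function:
hc/λ₀ = φ

Solving for λ₀:
λ₀ = hc/φ = (6.626×10⁻³⁴ J·s)(3×10⁸ m/s) / (4.45 eV × 1.602×10⁻¹⁹ J/eV)
λ₀ = 278.62 nm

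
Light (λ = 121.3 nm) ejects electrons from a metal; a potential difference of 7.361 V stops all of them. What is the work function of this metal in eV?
2.86 eV

The stopping potential gives the maximum kinetic energy: KE_max = eV_s = 7.361 eV

From Einstein's photoelectric equation: KE_max = hc/λ - φ
Rearranging: φ = hc/λ - KE_max

Calculate photon energy:
E_photon = hc/λ = (6.626×10⁻³⁴ J·s)(3×10⁸ m/s) / (121.3×10⁻⁹ m) = 10.2213 eV

Therefore:
φ = 10.2213 - 7.361 = 2.86 eV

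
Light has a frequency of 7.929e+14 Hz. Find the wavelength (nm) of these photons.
378.10 nm

Using the wave equation: c = fλ

Solving for wavelength:
λ = c/f = (3×10⁸ m/s) / (7.929e+14 Hz)
λ = 378.10 nm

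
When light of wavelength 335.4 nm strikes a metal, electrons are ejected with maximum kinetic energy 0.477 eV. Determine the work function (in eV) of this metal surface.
3.22 eV

From Einstein's photoelectric equation: KE_max = hf - φ = hc/λ - φ

Rearranging for φ:
φ = hc/λ - KE_max

Calculate photon energy:
E_photon = hc/λ = 3.6966 eV

Therefore:
φ = 3.6966 - 0.477 = 3.22 eV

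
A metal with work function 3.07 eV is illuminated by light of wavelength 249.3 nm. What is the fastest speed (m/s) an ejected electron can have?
8.1824e+05 m/s

First, find the maximum kinetic energy:
E_photon = hc/λ = 4.9733 eV
KE_max = E_photon - φ = 4.9733 - 3.07 = 1.9033 eV

Convert to Joules: KE_max = 1.9033 × 1.602×10⁻¹⁹ J = 3.0494e-19 J

Then use KE = ½mv² to find velocity:
v = √(2·KE/m) = √(2 × 3.0494e-19 J / 9.109e-31 kg)
v = 8.1824e+05 m/s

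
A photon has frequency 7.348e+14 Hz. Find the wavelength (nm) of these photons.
407.99 nm

Using the wave equation: c = fλ

Solving for wavelength:
λ = c/f = (3×10⁸ m/s) / (7.348e+14 Hz)
λ = 407.99 nm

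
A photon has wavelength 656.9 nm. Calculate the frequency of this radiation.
4.5637e+14 Hz

Using the wave equation: c = fλ

Solving for frequency:
f = c/λ = (3×10⁸ m/s) / (656.9×10⁻⁹ m)
f = 4.5637e+14 Hz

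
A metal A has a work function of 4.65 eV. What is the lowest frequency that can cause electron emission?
1.1244e+15 Hz

The threshold frequency is when the photon energy equals the work function:
hf₀ = φ

Solving for f₀:
f₀ = φ/h = (4.65 eV × 1.602×10⁻¹⁹ J/eV) / (6.626×10⁻³⁴ J·s)
f₀ = 1.1244e+15 Hz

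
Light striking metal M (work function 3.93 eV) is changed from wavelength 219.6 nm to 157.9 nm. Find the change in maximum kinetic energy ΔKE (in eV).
2.2062 eV

Using Einstein's equation: KE_max = hc/λ - φ

For λ₁ = 219.6 nm:
KE₁ = hc/λ₁ - φ = 5.6459 - 3.93 = 1.7159 eV

For λ₂ = 157.9 nm:
KE₂ = hc/λ₂ - φ = 7.8521 - 3.93 = 3.9221 eV

Change in KE:
ΔKE = KE₂ - KE₁ = 3.9221 - 1.7159 = 2.2062 eV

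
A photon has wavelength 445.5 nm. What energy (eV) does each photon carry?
2.7830 eV

Using E = hf = hc/λ:

E = hc/λ = (6.626×10⁻³⁴ J·s)(3×10⁸ m/s) / (445.5×10⁻⁹ m)
E = 2.7830 eV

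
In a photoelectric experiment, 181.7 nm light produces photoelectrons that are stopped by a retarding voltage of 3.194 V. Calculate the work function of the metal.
3.63 eV

The stopping potential gives the maximum kinetic energy: KE_max = eV_s = 3.194 eV

From Einstein's photoelectric equation: KE_max = hc/λ - φ
Rearranging: φ = hc/λ - KE_max

Calculate photon energy:
E_photon = hc/λ = (6.626×10⁻³⁴ J·s)(3×10⁸ m/s) / (181.7×10⁻⁹ m) = 6.8236 eV

Therefore:
φ = 6.8236 - 3.194 = 3.63 eV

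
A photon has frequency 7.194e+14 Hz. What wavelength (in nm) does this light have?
416.73 nm

Using the wave equation: c = fλ

Solving for wavelength:
λ = c/f = (3×10⁸ m/s) / (7.194e+14 Hz)
λ = 416.73 nm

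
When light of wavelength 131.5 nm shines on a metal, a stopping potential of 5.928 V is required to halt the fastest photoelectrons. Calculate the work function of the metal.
3.50 eV

The stopping potential gives the maximum kinetic energy: KE_max = eV_s = 5.928 eV

From Einstein's photoelectric equation: KE_max = hc/λ - φ
Rearranging: φ = hc/λ - KE_max

Calculate photon energy:
E_photon = hc/λ = (6.626×10⁻³⁴ J·s)(3×10⁸ m/s) / (131.5×10⁻⁹ m) = 9.4285 eV

Therefore:
φ = 9.4285 - 5.928 = 3.50 eV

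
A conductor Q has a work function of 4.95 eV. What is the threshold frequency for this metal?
1.1969e+15 Hz

The threshold frequency is when the photon energy equals the work function:
hf₀ = φ

Solving for f₀:
f₀ = φ/h = (4.95 eV × 1.602×10⁻¹⁹ J/eV) / (6.626×10⁻³⁴ J·s)
f₀ = 1.1969e+15 Hz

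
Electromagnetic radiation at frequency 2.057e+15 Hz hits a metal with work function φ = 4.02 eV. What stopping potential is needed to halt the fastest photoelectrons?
4.4871 V

The stopping potential V_s satisfies: eV_s = KE_max

First, find KE_max using Einstein's equation:
E_photon = hf = (6.626×10⁻³⁴ J·s)(2.057e+15 Hz) = 8.5071 eV
KE_max = E_photon - φ = 8.5071 - 4.02 = 4.4871 eV

Since eV_s = KE_max:
V_s = KE_max/e = 4.4871 V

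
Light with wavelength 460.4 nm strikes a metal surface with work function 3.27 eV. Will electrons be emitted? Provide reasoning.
No

For photoemission, the photon energy must exceed the work function.

Photon energy: E = hc/λ = 2.6930 eV
Work function: φ = 3.27 eV

Since E_photon (2.6930 eV) < φ (3.27 eV), photoemission will NOT occur.
The threshold wavelength is λ₀ = hc/φ = 379.2 nm.
Since 460.4 nm > 379.2 nm, the photons lack sufficient energy.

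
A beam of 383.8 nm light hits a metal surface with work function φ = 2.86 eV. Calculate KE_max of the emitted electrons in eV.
0.3704 eV

Using Einstein's photoelectric equation: KE_max = hf - φ = hc/λ - φ

First, calculate the photon energy:
E_photon = hc/λ = (6.626×10⁻³⁴ J·s)(3×10⁸ m/s) / (383.8×10⁻⁹ m)
E_photon = 3.2304 eV

Then, the maximum kinetic energy:
KE_max = E_photon - φ = 3.2304 eV - 2.86 eV = 0.3704 eV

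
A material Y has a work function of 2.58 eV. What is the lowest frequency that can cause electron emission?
6.2384e+14 Hz

The threshold frequency is when the photon energy equals the work function:
hf₀ = φ

Solving for f₀:
f₀ = φ/h = (2.58 eV × 1.602×10⁻¹⁹ J/eV) / (6.626×10⁻³⁴ J·s)
f₀ = 6.2384e+14 Hz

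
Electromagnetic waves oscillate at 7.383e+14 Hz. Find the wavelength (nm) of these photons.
406.06 nm

Using the wave equation: c = fλ

Solving for wavelength:
λ = c/f = (3×10⁸ m/s) / (7.383e+14 Hz)
λ = 406.06 nm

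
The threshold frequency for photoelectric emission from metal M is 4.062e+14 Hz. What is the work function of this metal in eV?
1.68 eV

At the threshold frequency, photon energy equals work function:
φ = hf₀

Calculating:
φ = (6.626×10⁻³⁴ J·s)(4.062e+14 Hz)
φ = 1.68 eV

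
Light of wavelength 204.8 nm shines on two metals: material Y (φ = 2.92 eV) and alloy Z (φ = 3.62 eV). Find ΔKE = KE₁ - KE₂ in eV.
0.7000 eV

Using KE_max = hc/λ - φ for each metal:

Photon energy: E = hc/λ = 6.0539 eV

For material Y (φ₁ = 2.92 eV):
KE₁ = E - φ₁ = 6.0539 - 2.92 = 3.1339 eV

For alloy Z (φ₂ = 3.62 eV):
KE₂ = E - φ₂ = 6.0539 - 3.62 = 2.4339 eV

Difference:
ΔKE = KE₁ - KE₂ = 3.1339 - 2.4339 = 0.7000 eV

Note: The difference equals the difference in work functions: 3.62 - 2.92 = 0.70 eV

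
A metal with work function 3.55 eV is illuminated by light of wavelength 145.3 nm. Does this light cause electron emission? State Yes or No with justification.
Yes

For photoemission, the photon energy must exceed the work function.

Photon energy: E = hc/λ = 8.5330 eV
Work function: φ = 3.55 eV

Since E_photon (8.5330 eV) > φ (3.55 eV), photoemission WILL occur.
The threshold wavelength is λ₀ = hc/φ = 349.3 nm.
Since 145.3 nm < 349.3 nm, the light has sufficient energy.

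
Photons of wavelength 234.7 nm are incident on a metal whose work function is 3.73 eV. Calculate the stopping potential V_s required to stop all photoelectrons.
1.5527 V

The stopping potential V_s satisfies: eV_s = KE_max

First, find KE_max using Einstein's equation:
E_photon = hc/λ = 5.2827 eV
KE_max = E_photon - φ = 5.2827 - 3.73 = 1.5527 eV

Since eV_s = KE_max:
V_s = KE_max/e = 1.5527 V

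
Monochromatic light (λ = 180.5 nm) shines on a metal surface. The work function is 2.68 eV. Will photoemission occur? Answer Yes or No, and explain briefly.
Yes

For photoemission, the photon energy must exceed the work function.

Photon energy: E = hc/λ = 6.8689 eV
Work function: φ = 2.68 eV

Since E_photon (6.8689 eV) > φ (2.68 eV), photoemission WILL occur.
The threshold wavelength is λ₀ = hc/φ = 462.6 nm.
Since 180.5 nm < 462.6 nm, the light has sufficient energy.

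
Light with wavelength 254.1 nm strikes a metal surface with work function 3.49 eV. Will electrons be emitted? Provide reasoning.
Yes

For photoemission, the photon energy must exceed the work function.

Photon energy: E = hc/λ = 4.8793 eV
Work function: φ = 3.49 eV

Since E_photon (4.8793 eV) > φ (3.49 eV), photoemission WILL occur.
The threshold wavelength is λ₀ = hc/φ = 355.3 nm.
Since 254.1 nm < 355.3 nm, the light has sufficient energy.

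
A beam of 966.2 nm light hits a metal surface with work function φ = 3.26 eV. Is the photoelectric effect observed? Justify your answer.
No

For photoemission, the photon energy must exceed the work function.

Photon energy: E = hc/λ = 1.2832 eV
Work function: φ = 3.26 eV

Since E_photon (1.2832 eV) < φ (3.26 eV), photoemission will NOT occur.
The threshold wavelength is λ₀ = hc/φ = 380.3 nm.
Since 966.2 nm > 380.3 nm, the photons lack sufficient energy.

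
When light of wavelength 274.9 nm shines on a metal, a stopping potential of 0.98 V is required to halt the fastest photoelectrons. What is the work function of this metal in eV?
3.53 eV

The stopping potential gives the maximum kinetic energy: KE_max = eV_s = 0.98 eV

From Einstein's photoelectric equation: KE_max = hc/λ - φ
Rearranging: φ = hc/λ - KE_max

Calculate photon energy:
E_photon = hc/λ = (6.626×10⁻³⁴ J·s)(3×10⁸ m/s) / (274.9×10⁻⁹ m) = 4.5102 eV

Therefore:
φ = 4.5102 - 0.98 = 3.53 eV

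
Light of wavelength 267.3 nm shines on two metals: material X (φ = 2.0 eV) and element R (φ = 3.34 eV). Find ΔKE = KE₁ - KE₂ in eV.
1.3400 eV

Using KE_max = hc/λ - φ for each metal:

Photon energy: E = hc/λ = 4.6384 eV

For material X (φ₁ = 2.0 eV):
KE₁ = E - φ₁ = 4.6384 - 2.0 = 2.6384 eV

For element R (φ₂ = 3.34 eV):
KE₂ = E - φ₂ = 4.6384 - 3.34 = 1.2984 eV

Difference:
ΔKE = KE₁ - KE₂ = 2.6384 - 1.2984 = 1.3400 eV

Note: The difference equals the difference in work functions: 3.34 - 2.0 = 1.34 eV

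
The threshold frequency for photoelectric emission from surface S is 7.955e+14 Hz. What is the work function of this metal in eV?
3.29 eV

At the threshold frequency, photon energy equals work function:
φ = hf₀

Calculating:
φ = (6.626×10⁻³⁴ J·s)(7.955e+14 Hz)
φ = 3.29 eV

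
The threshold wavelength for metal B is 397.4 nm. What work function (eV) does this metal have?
3.12 eV

At the threshold wavelength, photon energy equals work function:
φ = hc/λ₀

Calculating:
φ = (6.626×10⁻³⁴ J·s)(3×10⁸ m/s) / (397.4×10⁻⁹ m)
φ = 3.12 eV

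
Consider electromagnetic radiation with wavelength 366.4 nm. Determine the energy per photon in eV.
3.3838 eV

Using E = hf = hc/λ:

E = hc/λ = (6.626×10⁻³⁴ J·s)(3×10⁸ m/s) / (366.4×10⁻⁹ m)
E = 3.3838 eV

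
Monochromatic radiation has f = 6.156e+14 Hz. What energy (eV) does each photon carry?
2.5459 eV

Using E = hf:

E = hf = (6.626×10⁻³⁴ J·s)(6.156e+14 Hz)
E = 2.5459 eV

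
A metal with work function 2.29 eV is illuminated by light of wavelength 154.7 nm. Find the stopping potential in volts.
5.7245 V

The stopping potential V_s satisfies: eV_s = KE_max

First, find KE_max using Einstein's equation:
E_photon = hc/λ = 8.0145 eV
KE_max = E_photon - φ = 8.0145 - 2.29 = 5.7245 eV

Since eV_s = KE_max:
V_s = KE_max/e = 5.7245 V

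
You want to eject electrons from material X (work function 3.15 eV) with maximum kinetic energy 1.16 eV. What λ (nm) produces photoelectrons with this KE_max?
287.67 nm

From Einstein's equation: KE_max = hc/λ - φ

Rearranging for λ:
hc/λ = KE_max + φ
λ = hc/(KE_max + φ)

Required photon energy:
E_photon = KE_max + φ = 1.16 + 3.15 = 4.31 eV

Required wavelength:
λ = hc/E_photon = (6.626×10⁻³⁴)(3×10⁸) / (4.31 × 1.602×10⁻¹⁹)
λ = 287.67 nm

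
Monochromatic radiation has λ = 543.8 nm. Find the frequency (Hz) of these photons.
5.5129e+14 Hz

Using the wave equation: c = fλ

Solving for frequency:
f = c/λ = (3×10⁸ m/s) / (543.8×10⁻⁹ m)
f = 5.5129e+14 Hz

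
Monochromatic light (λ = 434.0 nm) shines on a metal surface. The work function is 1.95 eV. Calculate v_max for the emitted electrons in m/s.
5.6478e+05 m/s

First, find the maximum kinetic energy:
E_photon = hc/λ = 2.8568 eV
KE_max = E_photon - φ = 2.8568 - 1.95 = 0.9068 eV

Convert to Joules: KE_max = 0.9068 × 1.602×10⁻¹⁹ J = 1.4528e-19 J

Then use KE = ½mv² to find velocity:
v = √(2·KE/m) = √(2 × 1.4528e-19 J / 9.109e-31 kg)
v = 5.6478e+05 m/s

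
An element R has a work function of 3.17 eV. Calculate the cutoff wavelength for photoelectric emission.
391.12 nm

The threshold wavelength is when the photon energy equals the work function:
hc/λ₀ = φ

Solving for λ₀:
λ₀ = hc/φ = (6.626×10⁻³⁴ J·s)(3×10⁸ m/s) / (3.17 eV × 1.602×10⁻¹⁹ J/eV)
λ₀ = 391.12 nm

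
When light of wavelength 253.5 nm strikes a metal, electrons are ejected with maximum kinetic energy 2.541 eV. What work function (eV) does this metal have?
2.35 eV

From Einstein's photoelectric equation: KE_max = hf - φ = hc/λ - φ

Rearranging for φ:
φ = hc/λ - KE_max

Calculate photon energy:
E_photon = hc/λ = 4.8909 eV

Therefore:
φ = 4.8909 - 2.541 = 2.35 eV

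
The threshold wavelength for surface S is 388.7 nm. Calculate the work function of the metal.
3.19 eV

At the threshold wavelength, photon energy equals work function:
φ = hc/λ₀

Calculating:
φ = (6.626×10⁻³⁴ J·s)(3×10⁸ m/s) / (388.7×10⁻⁹ m)
φ = 3.19 eV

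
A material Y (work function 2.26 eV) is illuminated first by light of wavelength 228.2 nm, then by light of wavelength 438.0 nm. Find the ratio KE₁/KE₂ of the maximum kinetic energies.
5.5602

Using Einstein's equation: KE_max = hc/λ - φ

For λ₁ = 228.2 nm:
E₁ = hc/λ₁ = 5.4331 eV
KE₁ = E₁ - φ = 5.4331 - 2.26 = 3.1731 eV

For λ₂ = 438.0 nm:
E₂ = hc/λ₂ = 2.8307 eV
KE₂ = E₂ - φ = 2.8307 - 2.26 = 0.5707 eV

Ratio: KE₁/KE₂ = 3.1731/0.5707 = 5.5602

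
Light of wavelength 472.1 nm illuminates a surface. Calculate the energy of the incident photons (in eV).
2.6262 eV

Using E = hf = hc/λ:

E = hc/λ = (6.626×10⁻³⁴ J·s)(3×10⁸ m/s) / (472.1×10⁻⁹ m)
E = 2.6262 eV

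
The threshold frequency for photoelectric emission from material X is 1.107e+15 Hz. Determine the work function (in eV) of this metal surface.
4.58 eV

At the threshold frequency, photon energy equals work function:
φ = hf₀

Calculating:
φ = (6.626×10⁻³⁴ J·s)(1.107e+15 Hz)
φ = 4.58 eV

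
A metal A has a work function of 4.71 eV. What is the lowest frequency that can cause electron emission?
1.1389e+15 Hz

The threshold frequency is when the photon energy equals the work function:
hf₀ = φ

Solving for f₀:
f₀ = φ/h = (4.71 eV × 1.602×10⁻¹⁹ J/eV) / (6.626×10⁻³⁴ J·s)
f₀ = 1.1389e+15 Hz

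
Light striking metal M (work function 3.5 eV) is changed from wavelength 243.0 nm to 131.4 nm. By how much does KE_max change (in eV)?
4.3334 eV

Using Einstein's equation: KE_max = hc/λ - φ

For λ₁ = 243.0 nm:
KE₁ = hc/λ₁ - φ = 5.1022 - 3.5 = 1.6022 eV

For λ₂ = 131.4 nm:
KE₂ = hc/λ₂ - φ = 9.4356 - 3.5 = 5.9356 eV

Change in KE:
ΔKE = KE₂ - KE₁ = 5.9356 - 1.6022 = 4.3334 eV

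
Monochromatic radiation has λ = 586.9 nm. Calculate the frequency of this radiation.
5.1081e+14 Hz

Using the wave equation: c = fλ

Solving for frequency:
f = c/λ = (3×10⁸ m/s) / (586.9×10⁻⁹ m)
f = 5.1081e+14 Hz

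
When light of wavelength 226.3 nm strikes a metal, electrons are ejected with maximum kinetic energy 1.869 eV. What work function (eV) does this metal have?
3.61 eV

From Einstein's photoelectric equation: KE_max = hf - φ = hc/λ - φ

Rearranging for φ:
φ = hc/λ - KE_max

Calculate photon energy:
E_photon = hc/λ = 5.4788 eV

Therefore:
φ = 5.4788 - 1.869 = 3.61 eV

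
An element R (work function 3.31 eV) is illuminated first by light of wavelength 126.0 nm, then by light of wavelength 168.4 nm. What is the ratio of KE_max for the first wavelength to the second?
1.6114

Using Einstein's equation: KE_max = hc/λ - φ

For λ₁ = 126.0 nm:
E₁ = hc/λ₁ = 9.8400 eV
KE₁ = E₁ - φ = 9.8400 - 3.31 = 6.5300 eV

For λ₂ = 168.4 nm:
E₂ = hc/λ₂ = 7.3625 eV
KE₂ = E₂ - φ = 7.3625 - 3.31 = 4.0525 eV

Ratio: KE₁/KE₂ = 6.5300/4.0525 = 1.6114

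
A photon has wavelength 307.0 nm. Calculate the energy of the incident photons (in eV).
4.0386 eV

Using E = hf = hc/λ:

E = hc/λ = (6.626×10⁻³⁴ J·s)(3×10⁸ m/s) / (307.0×10⁻⁹ m)
E = 4.0386 eV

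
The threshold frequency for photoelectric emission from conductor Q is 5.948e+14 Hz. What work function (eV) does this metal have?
2.46 eV

At the threshold frequency, photon energy equals work function:
φ = hf₀

Calculating:
φ = (6.626×10⁻³⁴ J·s)(5.948e+14 Hz)
φ = 2.46 eV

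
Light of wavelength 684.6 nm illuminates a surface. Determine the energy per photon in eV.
1.8110 eV

Using E = hf = hc/λ:

E = hc/λ = (6.626×10⁻³⁴ J·s)(3×10⁸ m/s) / (684.6×10⁻⁹ m)
E = 1.8110 eV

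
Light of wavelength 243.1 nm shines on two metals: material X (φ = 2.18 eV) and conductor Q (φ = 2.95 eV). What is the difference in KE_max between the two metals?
0.7700 eV

Using KE_max = hc/λ - φ for each metal:

Photon energy: E = hc/λ = 5.1001 eV

For material X (φ₁ = 2.18 eV):
KE₁ = E - φ₁ = 5.1001 - 2.18 = 2.9201 eV

For conductor Q (φ₂ = 2.95 eV):
KE₂ = E - φ₂ = 5.1001 - 2.95 = 2.1501 eV

Difference:
ΔKE = KE₁ - KE₂ = 2.9201 - 2.1501 = 0.7700 eV

Note: The difference equals the difference in work functions: 2.95 - 2.18 = 0.77 eV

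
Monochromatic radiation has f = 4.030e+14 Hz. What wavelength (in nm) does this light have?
743.90 nm

Using the wave equation: c = fλ

Solving for wavelength:
λ = c/f = (3×10⁸ m/s) / (4.030e+14 Hz)
λ = 743.90 nm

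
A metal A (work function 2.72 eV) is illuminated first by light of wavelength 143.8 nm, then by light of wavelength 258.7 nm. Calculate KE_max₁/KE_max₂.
2.8476

Using Einstein's equation: KE_max = hc/λ - φ

For λ₁ = 143.8 nm:
E₁ = hc/λ₁ = 8.6220 eV
KE₁ = E₁ - φ = 8.6220 - 2.72 = 5.9020 eV

For λ₂ = 258.7 nm:
E₂ = hc/λ₂ = 4.7926 eV
KE₂ = E₂ - φ = 4.7926 - 2.72 = 2.0726 eV

Ratio: KE₁/KE₂ = 5.9020/2.0726 = 2.8476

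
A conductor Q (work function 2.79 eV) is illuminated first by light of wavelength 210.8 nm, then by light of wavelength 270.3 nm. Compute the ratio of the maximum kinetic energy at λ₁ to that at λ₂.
1.7205

Using Einstein's equation: KE_max = hc/λ - φ

For λ₁ = 210.8 nm:
E₁ = hc/λ₁ = 5.8816 eV
KE₁ = E₁ - φ = 5.8816 - 2.79 = 3.0916 eV

For λ₂ = 270.3 nm:
E₂ = hc/λ₂ = 4.5869 eV
KE₂ = E₂ - φ = 4.5869 - 2.79 = 1.7969 eV

Ratio: KE₁/KE₂ = 3.0916/1.7969 = 1.7205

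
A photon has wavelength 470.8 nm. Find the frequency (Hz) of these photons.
6.3677e+14 Hz

Using the wave equation: c = fλ

Solving for frequency:
f = c/λ = (3×10⁸ m/s) / (470.8×10⁻⁹ m)
f = 6.3677e+14 Hz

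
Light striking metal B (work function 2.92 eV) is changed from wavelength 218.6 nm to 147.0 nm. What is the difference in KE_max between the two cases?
2.7626 eV

Using Einstein's equation: KE_max = hc/λ - φ

For λ₁ = 218.6 nm:
KE₁ = hc/λ₁ - φ = 5.6717 - 2.92 = 2.7517 eV

For λ₂ = 147.0 nm:
KE₂ = hc/λ₂ - φ = 8.4343 - 2.92 = 5.5143 eV

Change in KE:
ΔKE = KE₂ - KE₁ = 5.5143 - 2.7517 = 2.7626 eV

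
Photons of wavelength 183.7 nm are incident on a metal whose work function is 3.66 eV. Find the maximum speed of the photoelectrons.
1.0424e+06 m/s

First, find the maximum kinetic energy:
E_photon = hc/λ = 6.7493 eV
KE_max = E_photon - φ = 6.7493 - 3.66 = 3.0893 eV

Convert to Joules: KE_max = 3.0893 × 1.602×10⁻¹⁹ J = 4.9496e-19 J

Then use KE = ½mv² to find velocity:
v = √(2·KE/m) = √(2 × 4.9496e-19 J / 9.109e-31 kg)
v = 1.0424e+06 m/s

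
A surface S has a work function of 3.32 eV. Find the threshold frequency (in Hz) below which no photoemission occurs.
8.0277e+14 Hz

The threshold frequency is when the photon energy equals the work function:
hf₀ = φ

Solving for f₀:
f₀ = φ/h = (3.32 eV × 1.602×10⁻¹⁹ J/eV) / (6.626×10⁻³⁴ J·s)
f₀ = 8.0277e+14 Hz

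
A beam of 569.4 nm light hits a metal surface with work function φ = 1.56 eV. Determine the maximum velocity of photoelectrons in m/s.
4.6604e+05 m/s

First, find the maximum kinetic energy:
E_photon = hc/λ = 2.1775 eV
KE_max = E_photon - φ = 2.1775 - 1.56 = 0.6175 eV

Convert to Joules: KE_max = 0.6175 × 1.602×10⁻¹⁹ J = 9.8927e-20 J

Then use KE = ½mv² to find velocity:
v = √(2·KE/m) = √(2 × 9.8927e-20 J / 9.109e-31 kg)
v = 4.6604e+05 m/s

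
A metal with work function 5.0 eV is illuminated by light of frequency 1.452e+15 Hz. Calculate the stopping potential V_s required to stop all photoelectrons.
1.0050 V

The stopping potential V_s satisfies: eV_s = KE_max

First, find KE_max using Einstein's equation:
E_photon = hf = (6.626×10⁻³⁴ J·s)(1.452e+15 Hz) = 6.0050 eV
KE_max = E_photon - φ = 6.0050 - 5.0 = 1.0050 eV

Since eV_s = KE_max:
V_s = KE_max/e = 1.0050 V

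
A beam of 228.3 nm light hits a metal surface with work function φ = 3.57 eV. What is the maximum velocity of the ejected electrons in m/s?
8.0904e+05 m/s

First, find the maximum kinetic energy:
E_photon = hc/λ = 5.4308 eV
KE_max = E_photon - φ = 5.4308 - 3.57 = 1.8608 eV

Convert to Joules: KE_max = 1.8608 × 1.602×10⁻¹⁹ J = 2.9813e-19 J

Then use KE = ½mv² to find velocity:
v = √(2·KE/m) = √(2 × 2.9813e-19 J / 9.109e-31 kg)
v = 8.0904e+05 m/s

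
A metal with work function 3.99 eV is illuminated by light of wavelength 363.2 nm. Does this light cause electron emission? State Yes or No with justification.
No

For photoemission, the photon energy must exceed the work function.

Photon energy: E = hc/λ = 3.4137 eV
Work function: φ = 3.99 eV

Since E_photon (3.4137 eV) < φ (3.99 eV), photoemission will NOT occur.
The threshold wavelength is λ₀ = hc/φ = 310.7 nm.
Since 363.2 nm > 310.7 nm, the photons lack sufficient energy.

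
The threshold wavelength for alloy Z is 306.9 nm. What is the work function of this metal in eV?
4.04 eV

At the threshold wavelength, photon energy equals work function:
φ = hc/λ₀

Calculating:
φ = (6.626×10⁻³⁴ J·s)(3×10⁸ m/s) / (306.9×10⁻⁹ m)
φ = 4.04 eV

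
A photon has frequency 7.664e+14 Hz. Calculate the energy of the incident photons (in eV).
3.1696 eV

Using E = hf:

E = hf = (6.626×10⁻³⁴ J·s)(7.664e+14 Hz)
E = 3.1696 eV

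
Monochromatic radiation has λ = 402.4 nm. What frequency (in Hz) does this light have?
7.4501e+14 Hz

Using the wave equation: c = fλ

Solving for frequency:
f = c/λ = (3×10⁸ m/s) / (402.4×10⁻⁹ m)
f = 7.4501e+14 Hz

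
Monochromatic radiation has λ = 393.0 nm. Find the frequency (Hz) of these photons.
7.6283e+14 Hz

Using the wave equation: c = fλ

Solving for frequency:
f = c/λ = (3×10⁸ m/s) / (393.0×10⁻⁹ m)
f = 7.6283e+14 Hz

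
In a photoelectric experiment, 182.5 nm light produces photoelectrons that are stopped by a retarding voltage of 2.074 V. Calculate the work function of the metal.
4.72 eV

The stopping potential gives the maximum kinetic energy: KE_max = eV_s = 2.074 eV

From Einstein's photoelectric equation: KE_max = hc/λ - φ
Rearranging: φ = hc/λ - KE_max

Calculate photon energy:
E_photon = hc/λ = (6.626×10⁻³⁴ J·s)(3×10⁸ m/s) / (182.5×10⁻⁹ m) = 6.7937 eV

Therefore:
φ = 6.7937 - 2.074 = 4.72 eV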